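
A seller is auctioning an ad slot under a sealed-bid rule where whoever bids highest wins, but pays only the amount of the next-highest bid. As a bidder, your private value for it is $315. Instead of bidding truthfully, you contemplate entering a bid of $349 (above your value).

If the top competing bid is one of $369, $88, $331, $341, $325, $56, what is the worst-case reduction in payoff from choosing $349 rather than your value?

$369: same outcome either way → loss $0.
$88: same outcome either way → loss $0.
$331: truthful gives $0, deviation gives −$16 → loss $16.
$341: truthful gives $0, deviation gives −$26 → loss $26.
$325: truthful gives $0, deviation gives −$10 → loss $10.
$56: same outcome either way → loss $0.
Maximum loss: $26.

$26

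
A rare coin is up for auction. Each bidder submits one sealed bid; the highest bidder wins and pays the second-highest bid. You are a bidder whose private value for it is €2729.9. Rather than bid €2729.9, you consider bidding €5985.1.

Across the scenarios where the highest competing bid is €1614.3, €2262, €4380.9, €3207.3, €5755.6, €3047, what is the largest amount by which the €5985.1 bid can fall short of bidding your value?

€1614.3: same outcome either way → loss €0.
€2262: same outcome either way → loss €0.
€4380.9: truthful gives €0, deviation gives −€1651 → loss €1651.
€3207.3: truthful gives €0, deviation gives −€477.4 → loss €477.4.
€5755.6: truthful gives €0, deviation gives −€3025.7 → loss €3025.7.
€3047: truthful gives €0, deviation gives −€317.1 → loss €317.1.
Maximum loss: €3025.7.

€3025.7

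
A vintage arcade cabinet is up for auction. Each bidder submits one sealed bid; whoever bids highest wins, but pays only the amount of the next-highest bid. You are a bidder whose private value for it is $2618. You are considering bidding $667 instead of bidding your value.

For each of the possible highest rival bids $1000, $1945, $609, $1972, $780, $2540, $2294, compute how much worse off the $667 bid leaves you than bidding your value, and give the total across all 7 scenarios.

The deviation costs you only when the competing bid falls strictly between $667 and $2618; elsewhere both bids give the same outcome.
$1000: truthful payoff $1618, deviation payoff $0 → loss $1618.
$1945: truthful payoff $673, deviation payoff $0 → loss $673.
$609: outcomes coincide → loss $0.
$1972: truthful payoff $646, deviation payoff $0 → loss $646.
$780: truthful payoff $1838, deviation payoff $0 → loss $1838.
$2540: truthful payoff $78, deviation payoff $0 → loss $78.
$2294: truthful payoff $324, deviation payoff $0 → loss $324.
Total loss = $1618 + $673 + $646 + $1838 + $78 + $324 = $5177.

$5177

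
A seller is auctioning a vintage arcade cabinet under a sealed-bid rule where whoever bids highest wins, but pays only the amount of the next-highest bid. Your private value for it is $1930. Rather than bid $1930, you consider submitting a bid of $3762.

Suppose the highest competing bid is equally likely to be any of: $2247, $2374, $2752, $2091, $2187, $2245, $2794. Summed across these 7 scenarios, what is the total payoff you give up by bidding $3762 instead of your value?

$3180

The deviation costs you only when the competing bid falls strictly between $1930 and $3762; elsewhere both bids give the same outcome.
$2247: truthful payoff $0, deviation payoff −$317 → loss $317.
$2374: truthful payoff $0, deviation payoff −$444 → loss $444.
$2752: truthful payoff $0, deviation payoff −$822 → loss $822.
$2091: truthful payoff $0, deviation payoff −$161 → loss $161.
$2187: truthful payoff $0, deviation payoff −$257 → loss $257.
$2245: truthful payoff $0, deviation payoff −$315 → loss $315.
$2794: truthful payoff $0, deviation payoff −$864 → loss $864.
Total loss = $317 + $444 + $822 + $161 + $257 + $315 + $864 = $3180.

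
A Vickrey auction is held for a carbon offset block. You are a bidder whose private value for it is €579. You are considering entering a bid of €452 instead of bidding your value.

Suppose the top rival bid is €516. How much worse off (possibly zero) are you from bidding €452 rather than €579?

€63

Bidding your value €579: you win (since €579 > €516) and pay €516. Payoff €63.
Bidding €452: you lose. Payoff €0.
The competing bid €516 lies between your shaded bid and your value, so underbidding forfeits an item you could have won at a profitable price.
Loss from deviating = €63 − (€0) = €63.
In a second-price auction your bid sets only whether you win, not what you pay, so bidding your true value is weakly dominant.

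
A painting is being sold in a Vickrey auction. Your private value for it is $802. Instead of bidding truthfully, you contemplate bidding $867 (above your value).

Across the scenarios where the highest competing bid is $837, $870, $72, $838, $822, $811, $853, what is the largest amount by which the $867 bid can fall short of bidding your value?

$51

$837: truthful gives $0, deviation gives −$35 → loss $35.
$870: same outcome either way → loss $0.
$72: same outcome either way → loss $0.
$838: truthful gives $0, deviation gives −$36 → loss $36.
$822: truthful gives $0, deviation gives −$20 → loss $20.
$811: truthful gives $0, deviation gives −$9 → loss $9.
$853: truthful gives $0, deviation gives −$51 → loss $51.
Maximum loss: $51.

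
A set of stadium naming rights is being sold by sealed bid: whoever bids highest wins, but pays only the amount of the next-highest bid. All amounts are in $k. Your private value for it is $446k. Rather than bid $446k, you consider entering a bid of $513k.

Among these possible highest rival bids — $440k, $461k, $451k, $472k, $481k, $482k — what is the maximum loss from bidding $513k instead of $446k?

$440k: same outcome either way → loss $0k.
$461k: truthful gives $0k, deviation gives −$15k → loss $15k.
$451k: truthful gives $0k, deviation gives −$5k → loss $5k.
$472k: truthful gives $0k, deviation gives −$26k → loss $26k.
$481k: truthful gives $0k, deviation gives −$35k → loss $35k.
$482k: truthful gives $0k, deviation gives −$36k → loss $36k.
Maximum loss: $36k.

$36k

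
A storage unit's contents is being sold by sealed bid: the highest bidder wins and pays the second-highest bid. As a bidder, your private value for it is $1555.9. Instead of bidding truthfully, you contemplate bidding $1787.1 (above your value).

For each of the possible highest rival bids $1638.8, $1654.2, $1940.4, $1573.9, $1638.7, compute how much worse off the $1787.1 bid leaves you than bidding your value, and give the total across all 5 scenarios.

$282

The deviation costs you only when the competing bid falls strictly between $1555.9 and $1787.1; elsewhere both bids give the same outcome.
$1638.8: truthful payoff $0, deviation payoff −$82.9 → loss $82.9.
$1654.2: truthful payoff $0, deviation payoff −$98.3 → loss $98.3.
$1940.4: outcomes coincide → loss $0.
$1573.9: truthful payoff $0, deviation payoff −$18 → loss $18.
$1638.7: truthful payoff $0, deviation payoff −$82.8 → loss $82.8.
Total loss = $82.9 + $98.3 + $18 + $82.8 = $282.
Truthful bidding weakly dominates here: raising your bid can only win items priced above your value, and lowering it can only forfeit items priced below.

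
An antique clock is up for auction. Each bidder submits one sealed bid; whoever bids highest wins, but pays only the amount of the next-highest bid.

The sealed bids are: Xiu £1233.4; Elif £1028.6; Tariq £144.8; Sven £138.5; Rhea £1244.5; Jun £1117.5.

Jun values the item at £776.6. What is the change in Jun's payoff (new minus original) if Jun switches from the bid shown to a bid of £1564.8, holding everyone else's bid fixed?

−£467.9

The highest bid among the other bidders is £1244.5; Jun's bid doesn't change that.
Original bid £1117.5: Jun is not highest (top rival bid is £1244.5); payoff £0.
Alternative bid £1564.8: Jun is highest, pays the top rival bid £1244.5; payoff £776.6 − £1244.5 = −£467.9.
Change in payoff = −£467.9 − (£0) = −£467.9.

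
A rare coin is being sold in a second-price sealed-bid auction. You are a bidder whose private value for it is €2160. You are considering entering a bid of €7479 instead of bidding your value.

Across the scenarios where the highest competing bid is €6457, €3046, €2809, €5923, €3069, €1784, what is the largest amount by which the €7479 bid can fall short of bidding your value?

€4297

€6457: truthful gives €0, deviation gives −€4297 → loss €4297.
€3046: truthful gives €0, deviation gives −€886 → loss €886.
€2809: truthful gives €0, deviation gives −€649 → loss €649.
€5923: truthful gives €0, deviation gives −€3763 → loss €3763.
€3069: truthful gives €0, deviation gives −€909 → loss €909.
€1784: same outcome either way → loss €0.
Maximum loss: €4297.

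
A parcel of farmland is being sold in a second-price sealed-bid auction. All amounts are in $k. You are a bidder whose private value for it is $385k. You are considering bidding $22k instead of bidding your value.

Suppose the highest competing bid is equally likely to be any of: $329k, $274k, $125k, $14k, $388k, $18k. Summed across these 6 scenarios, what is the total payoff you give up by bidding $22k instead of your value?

The deviation costs you only when the competing bid falls strictly between $22k and $385k; elsewhere both bids give the same outcome.
$329k: truthful payoff $56k, deviation payoff $0k → loss $56k.
$274k: truthful payoff $111k, deviation payoff $0k → loss $111k.
$125k: truthful payoff $260k, deviation payoff $0k → loss $260k.
$14k: outcomes coincide → loss $0k.
$388k: outcomes coincide → loss $0k.
$18k: outcomes coincide → loss $0k.
Total loss = $56k + $111k + $260k = $427k.
Because the price is fixed by the runner-up's bid, deviating from your value can only change a good outcome into a bad one — never the reverse.

$427k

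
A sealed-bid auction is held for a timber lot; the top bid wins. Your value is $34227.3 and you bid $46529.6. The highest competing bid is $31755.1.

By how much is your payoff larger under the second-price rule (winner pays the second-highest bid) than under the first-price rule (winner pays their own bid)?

$14774.5

You have the highest bid, so you win under either rule.
Second-price: pay $31755.1 → payoff $2472.2.
First-price: pay your own bid $46529.6 → payoff −$12302.3.
Difference = $2472.2 − (−$12302.3) = $14774.5.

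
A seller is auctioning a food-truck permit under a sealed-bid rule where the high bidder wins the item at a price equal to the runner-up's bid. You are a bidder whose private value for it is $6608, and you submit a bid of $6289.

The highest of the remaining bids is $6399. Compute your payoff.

Your bid $6289 is below the highest competing bid $6399, so you lose.
A losing bidder pays nothing and receives nothing: payoff = $0.

$0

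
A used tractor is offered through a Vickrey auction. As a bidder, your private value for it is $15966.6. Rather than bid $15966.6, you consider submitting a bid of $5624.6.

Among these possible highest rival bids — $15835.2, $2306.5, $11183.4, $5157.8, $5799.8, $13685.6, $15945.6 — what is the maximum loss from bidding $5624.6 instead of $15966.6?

$15835.2: truthful gives $131.4, deviation gives $0 → loss $131.4.
$2306.5: same outcome either way → loss $0.
$11183.4: truthful gives $4783.2, deviation gives $0 → loss $4783.2.
$5157.8: same outcome either way → loss $0.
$5799.8: truthful gives $10166.8, deviation gives $0 → loss $10166.8.
$13685.6: truthful gives $2281, deviation gives $0 → loss $2281.
$15945.6: truthful gives $21, deviation gives $0 → loss $21.
Maximum loss: $10166.8.

$10166.8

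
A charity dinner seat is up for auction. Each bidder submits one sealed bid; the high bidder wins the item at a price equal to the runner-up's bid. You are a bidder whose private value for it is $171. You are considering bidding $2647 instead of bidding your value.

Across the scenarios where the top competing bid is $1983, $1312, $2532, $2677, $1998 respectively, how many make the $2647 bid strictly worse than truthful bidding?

4

The deviation hurts exactly when the highest competing bid lies strictly between $171 and $2647 — overbidding then wins at a price above your value.
$1983: inside the interval → strictly worse (loss $1812).
$1312: inside the interval → strictly worse (loss $1141).
$2532: inside the interval → strictly worse (loss $2361).
$2677: above both → same outcome either way.
$1998: inside the interval → strictly worse (loss $1827).
Count: 4.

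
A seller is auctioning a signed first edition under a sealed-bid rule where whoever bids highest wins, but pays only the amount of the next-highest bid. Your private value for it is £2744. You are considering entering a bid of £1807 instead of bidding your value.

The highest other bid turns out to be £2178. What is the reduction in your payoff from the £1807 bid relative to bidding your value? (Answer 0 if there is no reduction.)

Bidding your value £2744: you win (since £2744 > £2178) and pay £2178. Payoff £566.
Bidding £1807: you lose. Payoff £0.
The competing bid £2178 lies between your shaded bid and your value, so underbidding forfeits an item you could have won at a profitable price.
Loss from deviating = £566 − (£0) = £566.
Truthful bidding weakly dominates here: raising your bid can only win items priced above your value, and lowering it can only forfeit items priced below.

£566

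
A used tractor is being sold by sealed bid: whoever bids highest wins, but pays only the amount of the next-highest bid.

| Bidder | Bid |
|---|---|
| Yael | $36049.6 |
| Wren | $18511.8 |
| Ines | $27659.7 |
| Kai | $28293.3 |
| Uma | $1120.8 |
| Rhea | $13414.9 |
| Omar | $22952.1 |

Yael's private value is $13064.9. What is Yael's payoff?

−$15228.4

Highest bid: Yael at $36049.6, so Yael wins.
Second-highest bid: Kai at $28293.3 — that is the price the winner pays.
Yael's payoff = value − price = $13064.9 − $28293.3 = −$15228.4.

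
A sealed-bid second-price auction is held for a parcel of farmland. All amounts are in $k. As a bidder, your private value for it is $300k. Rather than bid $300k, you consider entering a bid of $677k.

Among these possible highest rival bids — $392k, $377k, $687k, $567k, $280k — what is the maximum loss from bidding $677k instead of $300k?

$267k

$392k: truthful gives $0k, deviation gives −$92k → loss $92k.
$377k: truthful gives $0k, deviation gives −$77k → loss $77k.
$687k: same outcome either way → loss $0k.
$567k: truthful gives $0k, deviation gives −$267k → loss $267k.
$280k: same outcome either way → loss $0k.
Maximum loss: $267k.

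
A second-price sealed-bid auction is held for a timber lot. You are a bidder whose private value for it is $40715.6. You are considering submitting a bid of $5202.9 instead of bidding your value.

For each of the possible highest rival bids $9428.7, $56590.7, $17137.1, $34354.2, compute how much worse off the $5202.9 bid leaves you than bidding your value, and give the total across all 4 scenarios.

The deviation costs you only when the competing bid falls strictly between $5202.9 and $40715.6; elsewhere both bids give the same outcome.
$9428.7: truthful payoff $31286.9, deviation payoff $0 → loss $31286.9.
$56590.7: outcomes coincide → loss $0.
$17137.1: truthful payoff $23578.5, deviation payoff $0 → loss $23578.5.
$34354.2: truthful payoff $6361.4, deviation payoff $0 → loss $6361.4.
Total loss = $31286.9 + $23578.5 + $6361.4 = $61226.8.

$61226.8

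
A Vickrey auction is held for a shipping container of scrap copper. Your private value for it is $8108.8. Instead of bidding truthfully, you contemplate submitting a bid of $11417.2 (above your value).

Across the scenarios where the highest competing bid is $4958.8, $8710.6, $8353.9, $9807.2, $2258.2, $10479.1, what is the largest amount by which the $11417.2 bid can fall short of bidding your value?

$2370.3

$4958.8: same outcome either way → loss $0.
$8710.6: truthful gives $0, deviation gives −$601.8 → loss $601.8.
$8353.9: truthful gives $0, deviation gives −$245.1 → loss $245.1.
$9807.2: truthful gives $0, deviation gives −$1698.4 → loss $1698.4.
$2258.2: same outcome either way → loss $0.
$10479.1: truthful gives $0, deviation gives −$2370.3 → loss $2370.3.
Maximum loss: $2370.3.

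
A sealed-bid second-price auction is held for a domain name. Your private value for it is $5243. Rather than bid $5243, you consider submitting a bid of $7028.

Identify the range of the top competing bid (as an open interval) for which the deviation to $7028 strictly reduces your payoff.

($5243, $7028)

If the competing bid is below $5243, both bids win at the same price — no difference.
If it is above $7028, both bids lose — no difference.
If it lies strictly between $5243 and $7028, bidding your value loses (payoff 0) while bidding $7028 wins at a price above your value (payoff negative).
So the deviation strictly hurts on the open interval ($5243, $7028).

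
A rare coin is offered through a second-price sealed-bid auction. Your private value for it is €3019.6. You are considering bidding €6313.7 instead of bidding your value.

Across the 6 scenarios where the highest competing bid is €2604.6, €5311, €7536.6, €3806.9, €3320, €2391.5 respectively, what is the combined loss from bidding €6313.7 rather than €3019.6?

The deviation costs you only when the competing bid falls strictly between €3019.6 and €6313.7; elsewhere both bids give the same outcome.
€2604.6: outcomes coincide → loss €0.
€5311: truthful payoff €0, deviation payoff −€2291.4 → loss €2291.4.
€7536.6: outcomes coincide → loss €0.
€3806.9: truthful payoff €0, deviation payoff −€787.3 → loss €787.3.
€3320: truthful payoff €0, deviation payoff −€300.4 → loss €300.4.
€2391.5: outcomes coincide → loss €0.
Total loss = €2291.4 + €787.3 + €300.4 = €3379.1.

€3379.1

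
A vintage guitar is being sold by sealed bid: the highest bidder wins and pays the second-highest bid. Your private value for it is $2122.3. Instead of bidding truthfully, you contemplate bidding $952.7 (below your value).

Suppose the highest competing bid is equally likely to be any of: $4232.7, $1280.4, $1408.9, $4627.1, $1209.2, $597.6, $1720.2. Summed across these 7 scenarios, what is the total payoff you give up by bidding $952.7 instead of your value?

The deviation costs you only when the competing bid falls strictly between $952.7 and $2122.3; elsewhere both bids give the same outcome.
$4232.7: outcomes coincide → loss $0.
$1280.4: truthful payoff $841.9, deviation payoff $0 → loss $841.9.
$1408.9: truthful payoff $713.4, deviation payoff $0 → loss $713.4.
$4627.1: outcomes coincide → loss $0.
$1209.2: truthful payoff $913.1, deviation payoff $0 → loss $913.1.
$597.6: outcomes coincide → loss $0.
$1720.2: truthful payoff $402.1, deviation payoff $0 → loss $402.1.
Total loss = $841.9 + $713.4 + $913.1 + $402.1 = $2870.5.

$2870.5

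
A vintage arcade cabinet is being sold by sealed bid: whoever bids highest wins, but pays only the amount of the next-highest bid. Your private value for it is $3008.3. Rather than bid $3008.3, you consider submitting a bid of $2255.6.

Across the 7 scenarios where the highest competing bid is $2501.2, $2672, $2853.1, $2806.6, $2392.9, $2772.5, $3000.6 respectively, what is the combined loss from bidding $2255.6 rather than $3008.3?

$2059.2

The deviation costs you only when the competing bid falls strictly between $2255.6 and $3008.3; elsewhere both bids give the same outcome.
$2501.2: truthful payoff $507.1, deviation payoff $0 → loss $507.1.
$2672: truthful payoff $336.3, deviation payoff $0 → loss $336.3.
$2853.1: truthful payoff $155.2, deviation payoff $0 → loss $155.2.
$2806.6: truthful payoff $201.7, deviation payoff $0 → loss $201.7.
$2392.9: truthful payoff $615.4, deviation payoff $0 → loss $615.4.
$2772.5: truthful payoff $235.8, deviation payoff $0 → loss $235.8.
$3000.6: truthful payoff $7.7, deviation payoff $0 → loss $7.7.
Total loss = $507.1 + $336.3 + $155.2 + $201.7 + $615.4 + $235.8 + $7.7 = $2059.2.
Because the price is fixed by the runner-up's bid, deviating from your value can only change a good outcome into a bad one — never the reverse.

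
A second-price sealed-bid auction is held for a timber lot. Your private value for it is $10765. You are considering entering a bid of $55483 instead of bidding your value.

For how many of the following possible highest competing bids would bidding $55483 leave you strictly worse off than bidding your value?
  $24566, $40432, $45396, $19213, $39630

The deviation hurts exactly when the highest competing bid lies strictly between $10765 and $55483 — overbidding then wins at a price above your value.
$24566: inside the interval → strictly worse (loss $13801).
$40432: inside the interval → strictly worse (loss $29667).
$45396: inside the interval → strictly worse (loss $34631).
$19213: inside the interval → strictly worse (loss $8448).
$39630: inside the interval → strictly worse (loss $28865).
Count: 5.

5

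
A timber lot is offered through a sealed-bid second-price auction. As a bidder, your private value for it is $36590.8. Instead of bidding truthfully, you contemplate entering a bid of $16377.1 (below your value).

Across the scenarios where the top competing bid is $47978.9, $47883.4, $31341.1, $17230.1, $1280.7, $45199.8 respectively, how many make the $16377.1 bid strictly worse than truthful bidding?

2

The deviation hurts exactly when the highest competing bid lies strictly between $16377.1 and $36590.8 — underbidding then forfeits a profitable win.
$47978.9: above both → same outcome either way.
$47883.4: above both → same outcome either way.
$31341.1: inside the interval → strictly worse (loss $5249.7).
$17230.1: inside the interval → strictly worse (loss $19360.7).
$1280.7: below both → same outcome either way.
$45199.8: above both → same outcome either way.
Count: 2.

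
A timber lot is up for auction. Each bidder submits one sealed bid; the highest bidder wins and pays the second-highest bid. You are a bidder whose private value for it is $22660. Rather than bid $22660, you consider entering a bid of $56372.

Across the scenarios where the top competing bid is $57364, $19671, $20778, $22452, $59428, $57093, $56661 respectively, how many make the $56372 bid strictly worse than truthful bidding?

0

The deviation hurts exactly when the highest competing bid lies strictly between $22660 and $56372 — overbidding then wins at a price above your value.
$57364: above both → same outcome either way.
$19671: below both → same outcome either way.
$20778: below both → same outcome either way.
$22452: below both → same outcome either way.
$59428: above both → same outcome either way.
$57093: above both → same outcome either way.
$56661: above both → same outcome either way.
Count: 0.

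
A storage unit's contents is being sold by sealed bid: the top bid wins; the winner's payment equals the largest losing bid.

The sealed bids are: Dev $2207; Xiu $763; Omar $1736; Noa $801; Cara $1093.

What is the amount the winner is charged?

Highest bid: Dev at $2207, so Dev wins.
Second-highest bid: Omar at $1736 — that is the price the winner pays.

$1736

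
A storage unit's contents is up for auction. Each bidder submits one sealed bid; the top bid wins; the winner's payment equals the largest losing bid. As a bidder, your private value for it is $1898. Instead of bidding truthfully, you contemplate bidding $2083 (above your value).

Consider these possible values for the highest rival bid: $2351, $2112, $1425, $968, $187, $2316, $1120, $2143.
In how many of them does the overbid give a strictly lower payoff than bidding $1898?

The deviation hurts exactly when the highest competing bid lies strictly between $1898 and $2083 — overbidding then wins at a price above your value.
$2351: above both → same outcome either way.
$2112: above both → same outcome either way.
$1425: below both → same outcome either way.
$968: below both → same outcome either way.
$187: below both → same outcome either way.
$2316: above both → same outcome either way.
$1120: below both → same outcome either way.
$2143: above both → same outcome either way.
Count: 0.

0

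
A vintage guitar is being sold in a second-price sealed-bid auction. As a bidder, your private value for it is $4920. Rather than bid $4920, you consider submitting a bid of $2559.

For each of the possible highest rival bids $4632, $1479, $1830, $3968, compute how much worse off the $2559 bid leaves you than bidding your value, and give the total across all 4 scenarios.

The deviation costs you only when the competing bid falls strictly between $2559 and $4920; elsewhere both bids give the same outcome.
$4632: truthful payoff $288, deviation payoff $0 → loss $288.
$1479: outcomes coincide → loss $0.
$1830: outcomes coincide → loss $0.
$3968: truthful payoff $952, deviation payoff $0 → loss $952.
Total loss = $288 + $952 = $1240.

$1240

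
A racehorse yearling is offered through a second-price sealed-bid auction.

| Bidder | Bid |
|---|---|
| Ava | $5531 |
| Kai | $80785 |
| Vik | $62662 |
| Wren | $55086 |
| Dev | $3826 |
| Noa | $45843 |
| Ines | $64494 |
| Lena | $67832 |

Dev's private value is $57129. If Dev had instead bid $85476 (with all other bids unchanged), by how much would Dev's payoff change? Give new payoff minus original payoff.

−$23656

The highest bid among the other bidders is $80785; Dev's bid doesn't change that.
Original bid $3826: Dev is not highest (top rival bid is $80785); payoff $0.
Alternative bid $85476: Dev is highest, pays the top rival bid $80785; payoff $57129 − $80785 = −$23656.
Change in payoff = −$23656 − ($0) = −$23656.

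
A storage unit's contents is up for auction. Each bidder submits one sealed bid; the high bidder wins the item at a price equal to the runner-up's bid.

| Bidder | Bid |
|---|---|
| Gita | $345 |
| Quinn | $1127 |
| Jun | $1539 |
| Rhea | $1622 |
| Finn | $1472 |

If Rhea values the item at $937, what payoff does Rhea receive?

Highest bid: Rhea at $1622, so Rhea wins.
Second-highest bid: Jun at $1539 — that is the price the winner pays.
Rhea's payoff = value − price = $937 − $1539 = −$602.

−$602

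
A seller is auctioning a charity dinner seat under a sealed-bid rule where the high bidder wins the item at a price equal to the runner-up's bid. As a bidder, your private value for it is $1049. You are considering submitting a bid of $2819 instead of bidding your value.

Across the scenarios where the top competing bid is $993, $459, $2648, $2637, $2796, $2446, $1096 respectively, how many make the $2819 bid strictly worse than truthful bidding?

The deviation hurts exactly when the highest competing bid lies strictly between $1049 and $2819 — overbidding then wins at a price above your value.
$993: below both → same outcome either way.
$459: below both → same outcome either way.
$2648: inside the interval → strictly worse (loss $1599).
$2637: inside the interval → strictly worse (loss $1588).
$2796: inside the interval → strictly worse (loss $1747).
$2446: inside the interval → strictly worse (loss $1397).
$1096: inside the interval → strictly worse (loss $47).
Count: 5.

5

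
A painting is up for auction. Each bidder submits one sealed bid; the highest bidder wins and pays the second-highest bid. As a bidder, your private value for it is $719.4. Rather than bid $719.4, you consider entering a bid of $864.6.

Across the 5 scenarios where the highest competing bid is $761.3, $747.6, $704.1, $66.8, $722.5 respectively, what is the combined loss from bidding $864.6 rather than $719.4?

$73.2

The deviation costs you only when the competing bid falls strictly between $719.4 and $864.6; elsewhere both bids give the same outcome.
$761.3: truthful payoff $0, deviation payoff −$41.9 → loss $41.9.
$747.6: truthful payoff $0, deviation payoff −$28.2 → loss $28.2.
$704.1: outcomes coincide → loss $0.
$66.8: outcomes coincide → loss $0.
$722.5: truthful payoff $0, deviation payoff −$3.1 → loss $3.1.
Total loss = $41.9 + $28.2 + $3.1 = $73.2.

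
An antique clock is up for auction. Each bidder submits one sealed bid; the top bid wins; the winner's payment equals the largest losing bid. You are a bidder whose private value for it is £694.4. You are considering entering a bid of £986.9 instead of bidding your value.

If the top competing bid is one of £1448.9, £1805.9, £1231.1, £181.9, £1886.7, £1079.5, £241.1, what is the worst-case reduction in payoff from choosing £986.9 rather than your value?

£0

£1448.9: same outcome either way → loss £0.
£1805.9: same outcome either way → loss £0.
£1231.1: same outcome either way → loss £0.
£181.9: same outcome either way → loss £0.
£1886.7: same outcome either way → loss £0.
£1079.5: same outcome either way → loss £0.
£241.1: same outcome either way → loss £0.
Maximum loss: £0.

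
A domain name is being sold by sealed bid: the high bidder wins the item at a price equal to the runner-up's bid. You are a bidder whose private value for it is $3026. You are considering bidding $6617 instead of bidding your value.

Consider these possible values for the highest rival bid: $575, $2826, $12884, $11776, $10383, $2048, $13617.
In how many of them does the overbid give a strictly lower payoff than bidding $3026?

0

The deviation hurts exactly when the highest competing bid lies strictly between $3026 and $6617 — overbidding then wins at a price above your value.
$575: below both → same outcome either way.
$2826: below both → same outcome either way.
$12884: above both → same outcome either way.
$11776: above both → same outcome either way.
$10383: above both → same outcome either way.
$2048: below both → same outcome either way.
$13617: above both → same outcome either way.
Count: 0.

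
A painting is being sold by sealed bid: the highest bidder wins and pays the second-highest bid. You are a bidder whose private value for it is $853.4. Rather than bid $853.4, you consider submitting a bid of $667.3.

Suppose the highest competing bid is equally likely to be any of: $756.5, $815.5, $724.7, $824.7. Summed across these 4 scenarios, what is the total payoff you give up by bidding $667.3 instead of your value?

The deviation costs you only when the competing bid falls strictly between $667.3 and $853.4; elsewhere both bids give the same outcome.
$756.5: truthful payoff $96.9, deviation payoff $0 → loss $96.9.
$815.5: truthful payoff $37.9, deviation payoff $0 → loss $37.9.
$724.7: truthful payoff $128.7, deviation payoff $0 → loss $128.7.
$824.7: truthful payoff $28.7, deviation payoff $0 → loss $28.7.
Total loss = $96.9 + $37.9 + $128.7 + $28.7 = $292.2.

$292.2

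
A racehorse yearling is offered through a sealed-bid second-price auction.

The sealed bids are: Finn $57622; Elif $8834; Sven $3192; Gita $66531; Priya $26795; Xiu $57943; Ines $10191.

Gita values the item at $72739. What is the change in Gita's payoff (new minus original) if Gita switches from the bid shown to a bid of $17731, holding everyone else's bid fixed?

−$14796

The highest bid among the other bidders is $57943; Gita's bid doesn't change that.
Original bid $66531: Gita is highest, pays the top rival bid $57943; payoff $72739 − $57943 = $14796.
Alternative bid $17731: Gita is not highest (top rival bid is $57943); payoff $0.
Change in payoff = $0 − ($14796) = −$14796.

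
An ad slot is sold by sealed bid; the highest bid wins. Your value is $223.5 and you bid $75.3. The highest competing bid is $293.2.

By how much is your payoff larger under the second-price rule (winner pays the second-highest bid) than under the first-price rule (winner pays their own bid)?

Your bid $75.3 is below $293.2, so you lose under either rule.
Payoff is $0 in both cases; difference = $0.

$0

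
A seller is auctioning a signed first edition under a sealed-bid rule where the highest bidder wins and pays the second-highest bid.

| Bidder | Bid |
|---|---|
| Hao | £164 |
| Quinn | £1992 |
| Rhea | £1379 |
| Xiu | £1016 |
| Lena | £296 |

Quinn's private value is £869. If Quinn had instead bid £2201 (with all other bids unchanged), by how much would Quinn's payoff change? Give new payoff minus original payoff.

The highest bid among the other bidders is £1379; Quinn's bid doesn't change that.
Original bid £1992: Quinn is highest, pays the top rival bid £1379; payoff £869 − £1379 = −£510.
Alternative bid £2201: Quinn is highest, pays the top rival bid £1379; payoff £869 − £1379 = −£510.
Change in payoff = −£510 − (−£510) = £0.

£0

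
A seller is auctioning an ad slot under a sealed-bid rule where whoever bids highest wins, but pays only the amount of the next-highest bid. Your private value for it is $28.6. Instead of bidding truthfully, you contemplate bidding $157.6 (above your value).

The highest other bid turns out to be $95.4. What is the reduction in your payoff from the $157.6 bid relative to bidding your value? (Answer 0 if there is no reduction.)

$66.8

Bidding your value $28.6: you lose (since $28.6 < $95.4). Payoff $0.
Bidding $157.6: you win and pay $95.4. Payoff $28.6 − $95.4 = −$66.8.
The competing bid $95.4 lies between your value and your inflated bid, so overbidding wins an item priced above your value.
Loss from deviating = $0 − (−$66.8) = $66.8.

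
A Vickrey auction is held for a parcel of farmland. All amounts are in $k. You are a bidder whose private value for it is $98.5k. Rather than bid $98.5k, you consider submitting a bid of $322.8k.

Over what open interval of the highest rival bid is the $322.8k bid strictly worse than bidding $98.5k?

($98.5k, $322.8k)

If the competing bid is below $98.5k, both bids win at the same price — no difference.
If it is above $322.8k, both bids lose — no difference.
If it lies strictly between $98.5k and $322.8k, bidding your value loses (payoff 0) while bidding $322.8k wins at a price above your value (payoff negative).
So the deviation strictly hurts on the open interval ($98.5k, $322.8k).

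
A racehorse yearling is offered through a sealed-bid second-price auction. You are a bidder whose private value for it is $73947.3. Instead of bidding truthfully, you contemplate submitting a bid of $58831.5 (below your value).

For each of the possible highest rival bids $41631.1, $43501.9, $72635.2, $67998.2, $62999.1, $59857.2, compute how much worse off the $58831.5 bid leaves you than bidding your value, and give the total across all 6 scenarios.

The deviation costs you only when the competing bid falls strictly between $58831.5 and $73947.3; elsewhere both bids give the same outcome.
$41631.1: outcomes coincide → loss $0.
$43501.9: outcomes coincide → loss $0.
$72635.2: truthful payoff $1312.1, deviation payoff $0 → loss $1312.1.
$67998.2: truthful payoff $5949.1, deviation payoff $0 → loss $5949.1.
$62999.1: truthful payoff $10948.2, deviation payoff $0 → loss $10948.2.
$59857.2: truthful payoff $14090.1, deviation payoff $0 → loss $14090.1.
Total loss = $1312.1 + $5949.1 + $10948.2 + $14090.1 = $32299.5.
Truthful bidding weakly dominates here: raising your bid can only win items priced above your value, and lowering it can only forfeit items priced below.

$32299.5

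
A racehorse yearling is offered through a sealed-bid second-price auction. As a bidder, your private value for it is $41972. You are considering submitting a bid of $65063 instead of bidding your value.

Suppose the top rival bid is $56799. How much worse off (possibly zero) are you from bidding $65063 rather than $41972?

Bidding your value $41972: you lose (since $41972 < $56799). Payoff $0.
Bidding $65063: you win and pay $56799. Payoff $41972 − $56799 = −$14827.
The competing bid $56799 lies between your value and your inflated bid, so overbidding wins an item priced above your value.
Loss from deviating = $0 − (−$14827) = $14827.
Because the price is fixed by the runner-up's bid, deviating from your value can only change a good outcome into a bad one — never the reverse.

$14827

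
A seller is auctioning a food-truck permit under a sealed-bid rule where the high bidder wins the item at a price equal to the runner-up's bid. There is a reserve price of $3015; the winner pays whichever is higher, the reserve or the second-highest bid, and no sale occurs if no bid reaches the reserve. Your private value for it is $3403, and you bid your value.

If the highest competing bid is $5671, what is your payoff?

Your bid $3403 is below the highest competing bid $5671, so you lose. Payoff $0.

$0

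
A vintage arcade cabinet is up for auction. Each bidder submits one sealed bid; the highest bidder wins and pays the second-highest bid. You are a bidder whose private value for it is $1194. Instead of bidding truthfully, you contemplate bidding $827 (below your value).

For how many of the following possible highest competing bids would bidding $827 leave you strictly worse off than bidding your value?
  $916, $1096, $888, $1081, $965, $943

6

The deviation hurts exactly when the highest competing bid lies strictly between $827 and $1194 — underbidding then forfeits a profitable win.
$916: inside the interval → strictly worse (loss $278).
$1096: inside the interval → strictly worse (loss $98).
$888: inside the interval → strictly worse (loss $306).
$1081: inside the interval → strictly worse (loss $113).
$965: inside the interval → strictly worse (loss $229).
$943: inside the interval → strictly worse (loss $251).
Count: 6.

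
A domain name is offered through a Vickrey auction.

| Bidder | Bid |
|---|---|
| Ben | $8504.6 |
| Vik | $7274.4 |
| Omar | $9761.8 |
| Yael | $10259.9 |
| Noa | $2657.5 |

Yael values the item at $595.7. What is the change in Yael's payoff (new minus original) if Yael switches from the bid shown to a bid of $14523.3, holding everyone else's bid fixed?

The highest bid among the other bidders is $9761.8; Yael's bid doesn't change that.
Original bid $10259.9: Yael is highest, pays the top rival bid $9761.8; payoff $595.7 − $9761.8 = −$9166.1.
Alternative bid $14523.3: Yael is highest, pays the top rival bid $9761.8; payoff $595.7 − $9761.8 = −$9166.1.
Change in payoff = −$9166.1 − (−$9166.1) = $0.

$0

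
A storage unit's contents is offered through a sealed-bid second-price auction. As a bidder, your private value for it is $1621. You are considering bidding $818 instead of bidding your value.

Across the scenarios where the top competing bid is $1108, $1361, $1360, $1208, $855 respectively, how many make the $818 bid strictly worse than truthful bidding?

The deviation hurts exactly when the highest competing bid lies strictly between $818 and $1621 — underbidding then forfeits a profitable win.
$1108: inside the interval → strictly worse (loss $513).
$1361: inside the interval → strictly worse (loss $260).
$1360: inside the interval → strictly worse (loss $261).
$1208: inside the interval → strictly worse (loss $413).
$855: inside the interval → strictly worse (loss $766).
Count: 5.

5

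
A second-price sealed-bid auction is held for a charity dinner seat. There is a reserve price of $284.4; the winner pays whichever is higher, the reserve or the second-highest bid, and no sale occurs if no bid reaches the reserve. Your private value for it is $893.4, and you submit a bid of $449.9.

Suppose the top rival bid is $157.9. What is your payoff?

Your bid $449.9 is the highest and exceeds the reserve.
Price = max(second-highest bid, reserve) = max($157.9, $284.4) = $284.4.
Payoff = $893.4 − $284.4 = $609.

$609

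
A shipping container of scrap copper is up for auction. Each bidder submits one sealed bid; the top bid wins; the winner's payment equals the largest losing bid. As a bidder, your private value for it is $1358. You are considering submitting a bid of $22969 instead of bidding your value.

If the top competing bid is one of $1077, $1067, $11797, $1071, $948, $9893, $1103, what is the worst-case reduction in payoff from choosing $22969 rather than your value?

$10439

$1077: same outcome either way → loss $0.
$1067: same outcome either way → loss $0.
$11797: truthful gives $0, deviation gives −$10439 → loss $10439.
$1071: same outcome either way → loss $0.
$948: same outcome either way → loss $0.
$9893: truthful gives $0, deviation gives −$8535 → loss $8535.
$1103: same outcome either way → loss $0.
Maximum loss: $10439.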